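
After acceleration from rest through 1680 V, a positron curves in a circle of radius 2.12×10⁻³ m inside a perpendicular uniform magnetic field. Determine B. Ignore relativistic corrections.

B ≈ 0.0652 T

v = √(2|q|V/m) = √(2·1.602×10⁻¹⁹·1680/9.109×10⁻³¹) ≈ 2.431×10⁷ m/s.
B = mv/(|q|r) = (9.109×10⁻³¹)(2.431×10⁷)/((1.602×10⁻¹⁹)(2.12×10⁻³)) ≈ 0.0652 T.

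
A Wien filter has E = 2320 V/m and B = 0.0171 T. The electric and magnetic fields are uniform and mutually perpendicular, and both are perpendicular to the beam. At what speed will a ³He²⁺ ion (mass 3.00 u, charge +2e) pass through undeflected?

Zero net Lorentz force requires |qE| = |q v×B|, i.e. E = vB.
v = E/B = 2320/0.0171 = 1.36×10⁵ m/s.

v = 1.36×10⁵ m/s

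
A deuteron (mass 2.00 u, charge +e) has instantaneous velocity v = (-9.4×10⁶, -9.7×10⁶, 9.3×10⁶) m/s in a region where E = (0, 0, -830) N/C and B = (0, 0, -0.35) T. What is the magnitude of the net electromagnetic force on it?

v×B = (3.40×10⁶, -3.29×10⁶, 0) N/C.
E + v×B = (3.40×10⁶, -3.29×10⁶, -830) N/C.
F = q(E + v×B) = (1.602×10⁻¹⁹ C)·(3.40×10⁶, -3.29×10⁶, -830) = (5.44×10⁻¹³, -5.27×10⁻¹³, -1.33×10⁻¹⁶) N.
|F| = 7.57×10⁻¹³ N.

|F| ≈ 7.57×10⁻¹³ N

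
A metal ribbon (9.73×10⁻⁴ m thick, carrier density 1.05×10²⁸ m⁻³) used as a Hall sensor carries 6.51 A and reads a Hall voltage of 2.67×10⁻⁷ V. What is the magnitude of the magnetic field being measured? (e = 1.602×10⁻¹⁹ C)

From V_H = IB/(n e t), B = V_H n e t / I.
B = (2.67×10⁻⁷)(1.05×10²⁸)(1.602×10⁻¹⁹)(9.73×10⁻⁴)/6.51 ≈ 0.0671 T.

B ≈ 0.0671 T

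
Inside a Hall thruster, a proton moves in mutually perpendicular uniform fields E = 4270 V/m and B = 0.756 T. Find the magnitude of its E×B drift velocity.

v_d ≈ 5650 m/s

The E×B drift speed is v_d = E/B.
v_d = 4270/0.756 = 5650 m/s.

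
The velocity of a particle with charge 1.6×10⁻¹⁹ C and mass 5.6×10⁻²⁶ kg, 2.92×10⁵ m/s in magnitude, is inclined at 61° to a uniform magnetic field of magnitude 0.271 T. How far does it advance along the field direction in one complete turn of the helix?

v∥ = v cosθ = 2.92×10⁵·cos61° ≈ 1.416×10⁵ m/s.
T = 2πm/(|q|B) = 2π(5.6×10⁻²⁶)/((1.6×10⁻¹⁹)(0.271)) ≈ 8.115×10⁻⁶ s.
pitch = v∥ T = (1.416×10⁵)(8.115×10⁻⁶) ≈ 1.15 m.

p ≈ 1.15 m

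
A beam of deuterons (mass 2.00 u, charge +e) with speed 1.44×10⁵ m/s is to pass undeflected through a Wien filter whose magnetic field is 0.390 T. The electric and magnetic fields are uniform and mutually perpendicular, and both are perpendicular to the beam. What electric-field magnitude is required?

For straight-line motion qE = qvB, so E = vB.
E = 1.44×10⁵ × 0.390 = 5.62×10⁴ V/m.

E = 5.62×10⁴ V/m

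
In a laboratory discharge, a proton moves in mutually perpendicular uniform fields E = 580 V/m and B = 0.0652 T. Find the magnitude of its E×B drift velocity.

The steady drift has the magnetic force balancing the electric force, so v_d = E/B.
v_d = 580/0.0652 = 8900 m/s.

v_d ≈ 8900 m/s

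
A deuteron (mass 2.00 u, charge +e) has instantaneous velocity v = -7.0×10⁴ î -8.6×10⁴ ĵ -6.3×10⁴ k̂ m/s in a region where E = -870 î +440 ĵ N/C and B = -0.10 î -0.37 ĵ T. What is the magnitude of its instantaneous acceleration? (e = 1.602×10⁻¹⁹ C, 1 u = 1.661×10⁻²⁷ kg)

v×B = (-2.33×10⁴, 6300, 1.73×10⁴) N/C.
E + v×B = (-2.42×10⁴, 6740, 1.73×10⁴) N/C.
F = q(E + v×B) = (1.602×10⁻¹⁹ C)·(-2.42×10⁴, 6740, 1.73×10⁴) = (-3.87×10⁻¹⁵, 1.08×10⁻¹⁵, 2.77×10⁻¹⁵) N.
|a| = |F|/m = 4.884×10⁻¹⁵/3.322×10⁻²⁷ ≈ 1.47×10¹² m/s².

|a| ≈ 1.47×10¹² m/s²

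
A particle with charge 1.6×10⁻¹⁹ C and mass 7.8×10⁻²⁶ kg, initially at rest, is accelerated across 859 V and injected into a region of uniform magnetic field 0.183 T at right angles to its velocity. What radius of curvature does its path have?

r ≈ 0.158 m

Acceleration: |q|V = ½mv² ⇒ v = √(2|q|V/m) = √(2·1.6×10⁻¹⁹·859/7.8×10⁻²⁶) ≈ 5.936×10⁴ m/s.
In the field: r = mv/(|q|B) = (7.8×10⁻²⁶)(5.936×10⁴)/((1.6×10⁻¹⁹)(0.183)) ≈ 0.158 m.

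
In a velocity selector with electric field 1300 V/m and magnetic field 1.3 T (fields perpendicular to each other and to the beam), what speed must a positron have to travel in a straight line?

Straight-line motion ⇒ electric and magnetic forces cancel, so E = vB.
v = E/B = 1300/1.3 = 1000 m/s.

v = 1000 m/s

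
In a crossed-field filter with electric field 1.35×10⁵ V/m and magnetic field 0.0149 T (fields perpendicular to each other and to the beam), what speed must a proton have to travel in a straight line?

v = 9.06×10⁶ m/s

Straight-line motion ⇒ electric and magnetic forces cancel, so E = vB.
v = E/B = 1.35×10⁵/0.0149 = 9.06×10⁶ m/s.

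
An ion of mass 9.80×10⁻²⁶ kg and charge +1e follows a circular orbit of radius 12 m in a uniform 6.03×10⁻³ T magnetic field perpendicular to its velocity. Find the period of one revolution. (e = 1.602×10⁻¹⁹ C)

T ≈ 6.37×10⁻⁴ s

The cyclotron period depends only on m, q, B: T = 2πm/(|q|B).
T = 2π(9.80×10⁻²⁶)/((1.602×10⁻¹⁹)(6.03×10⁻³)) ≈ 6.37×10⁻⁴ s.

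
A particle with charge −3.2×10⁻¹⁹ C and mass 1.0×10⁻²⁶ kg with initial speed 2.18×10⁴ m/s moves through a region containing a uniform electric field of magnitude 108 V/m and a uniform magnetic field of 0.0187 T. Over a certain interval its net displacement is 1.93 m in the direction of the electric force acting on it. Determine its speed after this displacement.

v_f ≈ 1.18×10⁵ m/s

B does no work; ΔKE = |q|E d.
½mv_f² = ½mv₀² + |q|Ed = ½(1.0×10⁻²⁶)(2.18×10⁴)² + (3.2×10⁻¹⁹)(108)(1.93) ≈ 2.376×10⁻¹⁸ J + 6.670×10⁻¹⁷ J ≈ 6.908×10⁻¹⁷ J.
v_f = √(2·6.908×10⁻¹⁷/1.0×10⁻²⁶) ≈ 1.18×10⁵ m/s.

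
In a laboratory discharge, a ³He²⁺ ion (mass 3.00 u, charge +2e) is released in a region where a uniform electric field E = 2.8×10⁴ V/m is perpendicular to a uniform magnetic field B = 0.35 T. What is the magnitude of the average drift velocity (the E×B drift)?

The steady drift has the magnetic force balancing the electric force, so v_d = E/B.
v_d = 2.8×10⁴/0.35 = 8.0×10⁴ m/s.

v_d ≈ 8.0×10⁴ m/s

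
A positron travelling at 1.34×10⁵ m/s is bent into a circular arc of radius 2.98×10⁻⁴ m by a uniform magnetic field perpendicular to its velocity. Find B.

From |q|vB = mv²/r, B = mv/(|q|r).
B = (9.109×10⁻³¹)(1.34×10⁵)/((1.602×10⁻¹⁹)(2.98×10⁻⁴)) ≈ 2.56×10⁻³ T.

B ≈ 2.56×10⁻³ T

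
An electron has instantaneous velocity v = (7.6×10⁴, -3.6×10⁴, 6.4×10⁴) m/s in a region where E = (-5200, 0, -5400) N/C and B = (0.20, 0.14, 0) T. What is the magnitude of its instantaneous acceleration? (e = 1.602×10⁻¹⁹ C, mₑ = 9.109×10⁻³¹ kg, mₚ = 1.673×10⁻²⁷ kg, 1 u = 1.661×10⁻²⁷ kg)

v×B = (-8960, 1.28×10⁴, 1.78×10⁴) N/C.
E + v×B = (-1.42×10⁴, 1.28×10⁴, 1.24×10⁴) N/C.
F = q(E + v×B) = (−1.602×10⁻¹⁹ C)·(-1.42×10⁴, 1.28×10⁴, 1.24×10⁴) = (2.27×10⁻¹⁵, -2.05×10⁻¹⁵, -1.99×10⁻¹⁵) N.
|a| = |F|/m = 3.650×10⁻¹⁵/9.109×10⁻³¹ ≈ 4.01×10¹⁵ m/s².

|a| ≈ 4.01×10¹⁵ m/s²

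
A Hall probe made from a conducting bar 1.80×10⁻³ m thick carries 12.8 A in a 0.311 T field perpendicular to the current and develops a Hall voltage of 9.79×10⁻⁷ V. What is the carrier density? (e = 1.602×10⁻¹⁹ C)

From V_H = IB/(n e t), n = IB/(V_H e t).
n = (12.8)(0.311)/((9.79×10⁻⁷)(1.602×10⁻¹⁹)(1.80×10⁻³)) ≈ 1.41×10²⁸ m⁻³.

n ≈ 1.41×10²⁸ m⁻³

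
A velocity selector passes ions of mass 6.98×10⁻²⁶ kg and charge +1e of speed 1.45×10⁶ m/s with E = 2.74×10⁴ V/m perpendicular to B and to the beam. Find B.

B = 0.0189 T

Balance of forces in the selector: qE = qvB ⇒ B = E/v.
B = 2.74×10⁴/1.45×10⁶ = 0.0189 T.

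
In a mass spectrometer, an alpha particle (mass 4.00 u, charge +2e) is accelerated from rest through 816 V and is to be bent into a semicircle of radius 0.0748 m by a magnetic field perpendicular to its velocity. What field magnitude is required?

B ≈ 0.0778 T

v = √(2|q|V/m) = √(2·3.204×10⁻¹⁹·816/6.644×10⁻²⁷) ≈ 2.805×10⁵ m/s.
B = mv/(|q|r) = (6.644×10⁻²⁷)(2.805×10⁵)/((3.204×10⁻¹⁹)(0.0748)) ≈ 0.0778 T.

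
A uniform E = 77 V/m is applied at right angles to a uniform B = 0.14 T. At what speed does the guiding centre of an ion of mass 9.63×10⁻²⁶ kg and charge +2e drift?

In crossed fields the guiding centre drifts at v_d = |E×B|/B² = E/B, independent of charge and mass.
v_d = 77/0.14 = 550 m/s.

v_d ≈ 550 m/s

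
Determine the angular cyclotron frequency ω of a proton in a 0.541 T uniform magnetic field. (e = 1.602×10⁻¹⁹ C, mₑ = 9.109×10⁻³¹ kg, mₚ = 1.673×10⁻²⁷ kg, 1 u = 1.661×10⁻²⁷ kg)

ω ≈ 5.18×10⁷ rad/s

ω = |q|B/m.
ω = (1.602×10⁻¹⁹)(0.541)/1.673×10⁻²⁷ ≈ 5.18×10⁷ rad/s.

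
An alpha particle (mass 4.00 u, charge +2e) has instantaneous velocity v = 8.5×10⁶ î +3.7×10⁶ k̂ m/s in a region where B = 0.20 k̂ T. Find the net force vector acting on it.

v×B = (0, -1.70×10⁶, 0) N/C.
F = q v×B = (3.204×10⁻¹⁹ C)·(0, -1.70×10⁶, 0) = (0, -5.45×10⁻¹³, 0) N.

F ≈ (0, -5.45×10⁻¹³, 0) N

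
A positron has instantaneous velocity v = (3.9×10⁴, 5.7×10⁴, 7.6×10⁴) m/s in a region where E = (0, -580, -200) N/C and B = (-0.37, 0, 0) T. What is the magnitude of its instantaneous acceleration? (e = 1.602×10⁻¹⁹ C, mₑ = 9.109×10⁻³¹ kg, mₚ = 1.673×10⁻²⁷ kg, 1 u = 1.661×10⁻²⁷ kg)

|a| ≈ 6.24×10¹⁵ m/s²

v×B = (0, -2.81×10⁴, 2.11×10⁴) N/C.
E + v×B = (0, -2.87×10⁴, 2.09×10⁴) N/C.
F = q(E + v×B) = (1.602×10⁻¹⁹ C)·(0, -2.87×10⁴, 2.09×10⁴) = (0, -4.60×10⁻¹⁵, 3.35×10⁻¹⁵) N.
|a| = |F|/m = 5.687×10⁻¹⁵/9.109×10⁻³¹ ≈ 6.24×10¹⁵ m/s².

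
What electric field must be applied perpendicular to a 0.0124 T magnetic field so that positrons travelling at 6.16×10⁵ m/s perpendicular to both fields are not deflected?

For straight-line motion qE = qvB, so E = vB.
E = 6.16×10⁵ × 0.0124 = 7640 V/m.

E = 7640 V/m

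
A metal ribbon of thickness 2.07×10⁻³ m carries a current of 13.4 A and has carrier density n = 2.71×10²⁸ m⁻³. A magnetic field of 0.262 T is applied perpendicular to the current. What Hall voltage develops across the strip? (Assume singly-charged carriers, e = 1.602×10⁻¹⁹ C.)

V_H = IB/(n e t).
V_H = (13.4)(0.262)/((2.71×10²⁸)(1.602×10⁻¹⁹)(2.07×10⁻³)) ≈ 3.91×10⁻⁷ V.

V_H ≈ 3.91×10⁻⁷ V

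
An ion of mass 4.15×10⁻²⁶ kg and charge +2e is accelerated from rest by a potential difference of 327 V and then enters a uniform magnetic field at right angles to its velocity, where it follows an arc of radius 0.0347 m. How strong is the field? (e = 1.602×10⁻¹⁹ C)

B ≈ 0.265 T

v = √(2|q|V/m) = √(2·3.204×10⁻¹⁹·327/4.15×10⁻²⁶) ≈ 7.106×10⁴ m/s.
B = mv/(|q|r) = (4.15×10⁻²⁶)(7.106×10⁴)/((3.204×10⁻¹⁹)(0.0347)) ≈ 0.265 T.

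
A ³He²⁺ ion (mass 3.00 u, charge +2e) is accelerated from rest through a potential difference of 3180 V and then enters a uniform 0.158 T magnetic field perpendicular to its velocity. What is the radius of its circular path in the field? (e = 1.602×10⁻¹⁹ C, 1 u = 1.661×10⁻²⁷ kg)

Acceleration: |q|V = ½mv² ⇒ v = √(2|q|V/m) = √(2·3.204×10⁻¹⁹·3180/4.983×10⁻²⁷) ≈ 6.395×10⁵ m/s.
In the field: r = mv/(|q|B) = (4.983×10⁻²⁷)(6.395×10⁵)/((3.204×10⁻¹⁹)(0.158)) ≈ 0.0629 m.

r ≈ 0.0629 m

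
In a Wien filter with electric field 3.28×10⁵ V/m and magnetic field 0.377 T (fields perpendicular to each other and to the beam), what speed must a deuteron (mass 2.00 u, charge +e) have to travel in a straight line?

Zero net Lorentz force requires |qE| = |q v×B|, i.e. E = vB.
v = E/B = 3.28×10⁵/0.377 = 8.70×10⁵ m/s.

v = 8.70×10⁵ m/s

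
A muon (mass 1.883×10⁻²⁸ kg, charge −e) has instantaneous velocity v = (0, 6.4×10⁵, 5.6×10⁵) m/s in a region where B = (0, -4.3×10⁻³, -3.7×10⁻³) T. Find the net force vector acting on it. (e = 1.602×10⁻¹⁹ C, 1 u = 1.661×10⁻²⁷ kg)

v×B = (40.0, 0, 0) N/C.
F = q v×B = (−1.602×10⁻¹⁹ C)·(40.0, 0, 0) = (-6.41×10⁻¹⁸, 0, 0) N.

F ≈ (-6.41×10⁻¹⁸, 0, 0) N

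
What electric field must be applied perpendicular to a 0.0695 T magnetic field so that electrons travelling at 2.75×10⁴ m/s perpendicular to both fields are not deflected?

For straight-line motion qE = qvB, so E = vB.
E = 2.75×10⁴ × 0.0695 = 1910 V/m.

E = 1910 V/m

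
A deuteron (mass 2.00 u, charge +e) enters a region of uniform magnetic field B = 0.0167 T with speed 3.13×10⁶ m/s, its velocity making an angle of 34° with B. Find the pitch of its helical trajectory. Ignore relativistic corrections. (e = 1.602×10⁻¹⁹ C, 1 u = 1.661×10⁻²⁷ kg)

v∥ = v cosθ = 3.13×10⁶·cos34° ≈ 2.595×10⁶ m/s.
T = 2πm/(|q|B) = 2π(3.322×10⁻²⁷)/((1.602×10⁻¹⁹)(0.0167)) ≈ 7.802×10⁻⁶ s.
pitch = v∥ T = (2.595×10⁶)(7.802×10⁻⁶) ≈ 20.2 m.

p ≈ 20.2 m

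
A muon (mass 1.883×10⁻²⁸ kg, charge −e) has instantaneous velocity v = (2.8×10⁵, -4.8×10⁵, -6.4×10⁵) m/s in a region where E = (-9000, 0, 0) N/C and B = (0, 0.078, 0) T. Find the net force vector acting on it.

F ≈ (-6.56×10⁻¹⁵, 0, -3.50×10⁻¹⁵) N

v×B = (4.99×10⁴, 0, 2.18×10⁴) N/C.
E + v×B = (4.09×10⁴, 0, 2.18×10⁴) N/C.
F = q(E + v×B) = (−1.602×10⁻¹⁹ C)·(4.09×10⁴, 0, 2.18×10⁴) = (-6.56×10⁻¹⁵, 0, -3.50×10⁻¹⁵) N.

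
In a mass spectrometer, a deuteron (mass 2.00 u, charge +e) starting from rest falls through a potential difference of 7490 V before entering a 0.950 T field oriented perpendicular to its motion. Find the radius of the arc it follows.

Acceleration: |q|V = ½mv² ⇒ v = √(2|q|V/m) = √(2·1.602×10⁻¹⁹·7490/3.322×10⁻²⁷) ≈ 8.499×10⁵ m/s.
In the field: r = mv/(|q|B) = (3.322×10⁻²⁷)(8.499×10⁵)/((1.602×10⁻¹⁹)(0.950)) ≈ 0.0186 m.

r ≈ 0.0186 m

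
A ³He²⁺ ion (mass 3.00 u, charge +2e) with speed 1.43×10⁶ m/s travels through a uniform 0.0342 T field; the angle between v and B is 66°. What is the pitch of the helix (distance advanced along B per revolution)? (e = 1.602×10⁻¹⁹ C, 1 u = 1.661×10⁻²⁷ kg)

p ≈ 1.66 m

v∥ = v cosθ = 1.43×10⁶·cos66° ≈ 5.816×10⁵ m/s.
T = 2πm/(|q|B) = 2π(4.983×10⁻²⁷)/((3.204×10⁻¹⁹)(0.0342)) ≈ 2.857×10⁻⁶ s.
pitch = v∥ T = (5.816×10⁵)(2.857×10⁻⁶) ≈ 1.66 m.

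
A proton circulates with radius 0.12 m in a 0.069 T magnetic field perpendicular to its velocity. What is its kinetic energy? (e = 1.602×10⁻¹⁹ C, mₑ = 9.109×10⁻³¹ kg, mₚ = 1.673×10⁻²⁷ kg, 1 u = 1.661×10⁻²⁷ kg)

v = |q|Br/m, then KE = ½mv² = (qBr)²/(2m).
v = (1.602×10⁻¹⁹)(0.069)(0.12)/1.673×10⁻²⁷ ≈ 7.929×10⁵ m/s.
KE = ½(1.673×10⁻²⁷)(7.929×10⁵)² ≈ 5.3×10⁻¹⁶ J.

KE ≈ 5.3×10⁻¹⁶ J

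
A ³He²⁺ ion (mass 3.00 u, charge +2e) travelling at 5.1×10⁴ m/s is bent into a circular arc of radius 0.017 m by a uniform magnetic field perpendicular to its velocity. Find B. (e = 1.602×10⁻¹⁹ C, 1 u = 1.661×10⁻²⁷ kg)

From |q|vB = mv²/r, B = mv/(|q|r).
B = (4.983×10⁻²⁷)(5.1×10⁴)/((3.204×10⁻¹⁹)(0.017)) ≈ 0.047 T.

B ≈ 0.047 T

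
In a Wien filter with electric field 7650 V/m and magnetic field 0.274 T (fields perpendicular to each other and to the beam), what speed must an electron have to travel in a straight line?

Zero net Lorentz force requires |qE| = |q v×B|, i.e. E = vB.
v = E/B = 7650/0.274 = 2.79×10⁴ m/s.

v = 2.79×10⁴ m/s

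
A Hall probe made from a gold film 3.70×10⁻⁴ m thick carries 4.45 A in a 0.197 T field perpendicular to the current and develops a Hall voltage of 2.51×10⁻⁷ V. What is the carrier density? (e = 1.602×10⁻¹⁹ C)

From V_H = IB/(n e t), n = IB/(V_H e t).
n = (4.45)(0.197)/((2.51×10⁻⁷)(1.602×10⁻¹⁹)(3.70×10⁻⁴)) ≈ 5.89×10²⁸ m⁻³.

n ≈ 5.89×10²⁸ m⁻³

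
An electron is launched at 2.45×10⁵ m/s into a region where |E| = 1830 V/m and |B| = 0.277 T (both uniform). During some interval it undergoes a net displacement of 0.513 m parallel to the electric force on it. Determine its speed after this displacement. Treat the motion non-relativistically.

v_f ≈ 1.82×10⁷ m/s

B does no work; ΔKE = |q|E d.
½mv_f² = ½mv₀² + |q|Ed = ½(9.109×10⁻³¹)(2.45×10⁵)² + (1.602×10⁻¹⁹)(1830)(0.513) ≈ 2.734×10⁻²⁰ J + 1.504×10⁻¹⁶ J ≈ 1.504×10⁻¹⁶ J.
v_f = √(2·1.504×10⁻¹⁶/9.109×10⁻³¹) ≈ 1.82×10⁷ m/s.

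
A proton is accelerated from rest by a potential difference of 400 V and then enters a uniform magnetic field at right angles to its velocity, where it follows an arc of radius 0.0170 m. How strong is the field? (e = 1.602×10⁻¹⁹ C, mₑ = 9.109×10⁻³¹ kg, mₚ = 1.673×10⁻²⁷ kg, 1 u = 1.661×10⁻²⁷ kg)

v = √(2|q|V/m) = √(2·1.602×10⁻¹⁹·400/1.673×10⁻²⁷) ≈ 2.768×10⁵ m/s.
B = mv/(|q|r) = (1.673×10⁻²⁷)(2.768×10⁵)/((1.602×10⁻¹⁹)(0.0170)) ≈ 0.170 T.

B ≈ 0.170 T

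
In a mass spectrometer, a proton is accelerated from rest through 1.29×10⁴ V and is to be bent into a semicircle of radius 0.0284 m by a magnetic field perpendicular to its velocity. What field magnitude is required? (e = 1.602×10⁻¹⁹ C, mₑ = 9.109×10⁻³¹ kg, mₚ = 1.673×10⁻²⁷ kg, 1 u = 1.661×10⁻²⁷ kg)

v = √(2|q|V/m) = √(2·1.602×10⁻¹⁹·1.29×10⁴/1.673×10⁻²⁷) ≈ 1.572×10⁶ m/s.
B = mv/(|q|r) = (1.673×10⁻²⁷)(1.572×10⁶)/((1.602×10⁻¹⁹)(0.0284)) ≈ 0.578 T.

B ≈ 0.578 T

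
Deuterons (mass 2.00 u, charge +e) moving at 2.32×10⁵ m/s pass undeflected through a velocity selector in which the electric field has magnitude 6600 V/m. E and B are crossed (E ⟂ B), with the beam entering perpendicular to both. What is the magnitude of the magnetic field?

B = 0.0284 T

Balance of forces in the selector: qE = qvB ⇒ B = E/v.
B = 6600/2.32×10⁵ = 0.0284 T.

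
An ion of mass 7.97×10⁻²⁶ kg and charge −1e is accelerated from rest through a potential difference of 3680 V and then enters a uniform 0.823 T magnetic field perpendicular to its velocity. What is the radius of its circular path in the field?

r ≈ 0.0735 m

Acceleration: |q|V = ½mv² ⇒ v = √(2|q|V/m) = √(2·1.602×10⁻¹⁹·3680/7.97×10⁻²⁶) ≈ 1.216×10⁵ m/s.
In the field: r = mv/(|q|B) = (7.97×10⁻²⁶)(1.216×10⁵)/((1.602×10⁻¹⁹)(0.823)) ≈ 0.0735 m.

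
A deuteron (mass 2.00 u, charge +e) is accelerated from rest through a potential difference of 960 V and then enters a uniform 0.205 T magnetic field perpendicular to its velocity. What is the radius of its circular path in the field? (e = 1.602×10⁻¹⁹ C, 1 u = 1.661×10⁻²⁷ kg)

Acceleration: |q|V = ½mv² ⇒ v = √(2|q|V/m) = √(2·1.602×10⁻¹⁹·960/3.322×10⁻²⁷) ≈ 3.043×10⁵ m/s.
In the field: r = mv/(|q|B) = (3.322×10⁻²⁷)(3.043×10⁵)/((1.602×10⁻¹⁹)(0.205)) ≈ 0.0308 m.

r ≈ 0.0308 m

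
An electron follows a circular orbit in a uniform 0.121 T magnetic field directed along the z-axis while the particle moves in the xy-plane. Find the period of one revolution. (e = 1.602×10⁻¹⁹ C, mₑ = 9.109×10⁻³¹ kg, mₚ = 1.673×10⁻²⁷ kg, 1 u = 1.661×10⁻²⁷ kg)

The cyclotron period depends only on m, q, B: T = 2πm/(|q|B).
T = 2π(9.109×10⁻³¹)/((1.602×10⁻¹⁹)(0.121)) ≈ 2.95×10⁻¹⁰ s.

T ≈ 2.95×10⁻¹⁰ s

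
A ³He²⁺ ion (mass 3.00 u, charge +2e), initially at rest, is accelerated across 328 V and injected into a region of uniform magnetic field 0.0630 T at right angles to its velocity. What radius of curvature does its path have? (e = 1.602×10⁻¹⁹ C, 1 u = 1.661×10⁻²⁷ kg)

Acceleration: |q|V = ½mv² ⇒ v = √(2|q|V/m) = √(2·3.204×10⁻¹⁹·328/4.983×10⁻²⁷) ≈ 2.054×10⁵ m/s.
In the field: r = mv/(|q|B) = (4.983×10⁻²⁷)(2.054×10⁵)/((3.204×10⁻¹⁹)(0.0630)) ≈ 0.0507 m.

r ≈ 0.0507 m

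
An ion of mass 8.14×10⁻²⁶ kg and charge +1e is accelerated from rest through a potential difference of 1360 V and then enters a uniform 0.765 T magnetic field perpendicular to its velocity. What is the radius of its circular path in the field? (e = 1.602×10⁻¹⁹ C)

r ≈ 0.0486 m

Acceleration: |q|V = ½mv² ⇒ v = √(2|q|V/m) = √(2·1.602×10⁻¹⁹·1360/8.14×10⁻²⁶) ≈ 7.317×10⁴ m/s.
In the field: r = mv/(|q|B) = (8.14×10⁻²⁶)(7.317×10⁴)/((1.602×10⁻¹⁹)(0.765)) ≈ 0.0486 m.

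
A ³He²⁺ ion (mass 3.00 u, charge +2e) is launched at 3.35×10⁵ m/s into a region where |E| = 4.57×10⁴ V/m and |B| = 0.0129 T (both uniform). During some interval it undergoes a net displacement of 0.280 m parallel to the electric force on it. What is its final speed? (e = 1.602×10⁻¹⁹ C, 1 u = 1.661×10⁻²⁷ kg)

v_f ≈ 1.33×10⁶ m/s

B does no work; ΔKE = |q|E d.
½mv_f² = ½mv₀² + |q|Ed = ½(4.983×10⁻²⁷)(3.35×10⁵)² + (3.204×10⁻¹⁹)(4.57×10⁴)(0.280) ≈ 2.796×10⁻¹⁶ J + 4.100×10⁻¹⁵ J ≈ 4.379×10⁻¹⁵ J.
v_f = √(2·4.379×10⁻¹⁵/4.983×10⁻²⁷) ≈ 1.33×10⁶ m/s.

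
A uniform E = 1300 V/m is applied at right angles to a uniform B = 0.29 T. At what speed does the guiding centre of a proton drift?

The steady drift has the magnetic force balancing the electric force, so v_d = E/B.
v_d = 1300/0.29 = 4500 m/s.

v_d ≈ 4500 m/s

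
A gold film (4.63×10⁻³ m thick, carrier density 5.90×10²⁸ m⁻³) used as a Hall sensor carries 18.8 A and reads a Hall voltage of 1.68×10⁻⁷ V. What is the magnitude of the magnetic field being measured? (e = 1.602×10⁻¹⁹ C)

B ≈ 0.391 T

From V_H = IB/(n e t), B = V_H n e t / I.
B = (1.68×10⁻⁷)(5.90×10²⁸)(1.602×10⁻¹⁹)(4.63×10⁻³)/18.8 ≈ 0.391 T.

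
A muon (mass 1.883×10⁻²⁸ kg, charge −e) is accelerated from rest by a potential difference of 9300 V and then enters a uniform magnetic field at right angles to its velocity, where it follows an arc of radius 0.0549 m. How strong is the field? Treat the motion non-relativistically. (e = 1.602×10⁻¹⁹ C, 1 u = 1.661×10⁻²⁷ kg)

v = √(2|q|V/m) = √(2·1.602×10⁻¹⁹·9300/1.883×10⁻²⁸) ≈ 3.978×10⁶ m/s.
B = mv/(|q|r) = (1.883×10⁻²⁸)(3.978×10⁶)/((1.602×10⁻¹⁹)(0.0549)) ≈ 0.0852 T.

B ≈ 0.0852 T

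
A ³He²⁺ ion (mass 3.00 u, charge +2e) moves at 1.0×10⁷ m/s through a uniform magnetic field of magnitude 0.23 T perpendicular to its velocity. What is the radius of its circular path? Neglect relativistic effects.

r ≈ 0.68 m

The magnetic force provides the centripetal force: |q|vB = mv²/r.
r = mv/(|q|B) = (4.983×10⁻²⁷)(1.0×10⁷)/((3.204×10⁻¹⁹)(0.23)) ≈ 0.68 m.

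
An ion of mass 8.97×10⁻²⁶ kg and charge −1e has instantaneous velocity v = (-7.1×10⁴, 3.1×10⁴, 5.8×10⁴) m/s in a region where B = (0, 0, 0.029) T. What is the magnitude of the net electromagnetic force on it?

v×B = (899, 2060, 0) N/C.
F = q v×B = (−1.602×10⁻¹⁹ C)·(899, 2060, 0) = (-1.44×10⁻¹⁶, -3.30×10⁻¹⁶, 0) N.
|F| = 3.60×10⁻¹⁶ N.

|F| ≈ 3.60×10⁻¹⁶ N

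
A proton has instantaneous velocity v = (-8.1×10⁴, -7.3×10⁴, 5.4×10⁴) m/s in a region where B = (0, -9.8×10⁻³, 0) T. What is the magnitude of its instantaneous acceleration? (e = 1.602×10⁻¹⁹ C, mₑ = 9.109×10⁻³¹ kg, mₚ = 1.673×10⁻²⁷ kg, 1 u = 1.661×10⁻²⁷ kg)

|a| ≈ 9.14×10¹⁰ m/s²

v×B = (529, 0, 794) N/C.
F = q v×B = (1.602×10⁻¹⁹ C)·(529, 0, 794) = (8.48×10⁻¹⁷, 0, 1.27×10⁻¹⁶) N.
|a| = |F|/m = 1.528×10⁻¹⁶/1.673×10⁻²⁷ ≈ 9.14×10¹⁰ m/s².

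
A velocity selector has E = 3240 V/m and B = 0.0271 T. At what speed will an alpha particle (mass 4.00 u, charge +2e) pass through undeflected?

Zero net Lorentz force requires |qE| = |q v×B|, i.e. E = vB.
v = E/B = 3240/0.0271 = 1.20×10⁵ m/s.

v = 1.20×10⁵ m/s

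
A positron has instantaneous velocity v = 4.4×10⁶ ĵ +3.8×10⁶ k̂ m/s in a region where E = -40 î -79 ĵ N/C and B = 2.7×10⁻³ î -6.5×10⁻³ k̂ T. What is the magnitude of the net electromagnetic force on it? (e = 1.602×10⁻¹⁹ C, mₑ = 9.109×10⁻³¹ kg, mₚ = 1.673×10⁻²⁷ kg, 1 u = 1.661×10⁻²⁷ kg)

|F| ≈ 5.23×10⁻¹⁵ N

v×B = (-2.86×10⁴, 1.03×10⁴, -1.19×10⁴) N/C.
E + v×B = (-2.86×10⁴, 1.02×10⁴, -1.19×10⁴) N/C.
F = q(E + v×B) = (1.602×10⁻¹⁹ C)·(-2.86×10⁴, 1.02×10⁴, -1.19×10⁴) = (-4.59×10⁻¹⁵, 1.63×10⁻¹⁵, -1.90×10⁻¹⁵) N.
|F| = 5.23×10⁻¹⁵ N.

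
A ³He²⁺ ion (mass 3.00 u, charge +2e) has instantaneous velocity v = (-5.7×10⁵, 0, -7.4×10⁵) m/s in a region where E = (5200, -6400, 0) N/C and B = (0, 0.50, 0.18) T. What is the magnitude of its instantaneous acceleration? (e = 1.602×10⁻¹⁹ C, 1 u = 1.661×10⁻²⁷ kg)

v×B = (3.70×10⁵, 1.03×10⁵, -2.85×10⁵) N/C.
E + v×B = (3.75×10⁵, 9.62×10⁴, -2.85×10⁵) N/C.
F = q(E + v×B) = (3.204×10⁻¹⁹ C)·(3.75×10⁵, 9.62×10⁴, -2.85×10⁵) = (1.20×10⁻¹³, 3.08×10⁻¹⁴, -9.13×10⁻¹⁴) N.
|a| = |F|/m = 1.541×10⁻¹³/4.983×10⁻²⁷ ≈ 3.09×10¹³ m/s².

|a| ≈ 3.09×10¹³ m/s²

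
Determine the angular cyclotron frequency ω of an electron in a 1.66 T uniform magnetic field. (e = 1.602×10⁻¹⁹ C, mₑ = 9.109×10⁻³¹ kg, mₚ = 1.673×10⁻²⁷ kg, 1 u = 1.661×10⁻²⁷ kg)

ω ≈ 2.92×10¹¹ rad/s

ω = |q|B/m.
ω = (1.602×10⁻¹⁹)(1.66)/9.109×10⁻³¹ ≈ 2.92×10¹¹ rad/s.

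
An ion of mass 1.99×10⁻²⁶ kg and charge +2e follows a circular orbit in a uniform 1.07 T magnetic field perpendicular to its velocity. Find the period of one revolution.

The cyclotron period depends only on m, q, B: T = 2πm/(|q|B).
T = 2π(1.99×10⁻²⁶)/((3.204×10⁻¹⁹)(1.07)) ≈ 3.65×10⁻⁷ s.

T ≈ 3.65×10⁻⁷ s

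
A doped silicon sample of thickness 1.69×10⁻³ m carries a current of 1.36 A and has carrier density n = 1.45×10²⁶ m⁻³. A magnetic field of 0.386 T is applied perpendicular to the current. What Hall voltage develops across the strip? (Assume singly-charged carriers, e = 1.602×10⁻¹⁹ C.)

V_H ≈ 1.34×10⁻⁵ V

V_H = IB/(n e t).
V_H = (1.36)(0.386)/((1.45×10²⁶)(1.602×10⁻¹⁹)(1.69×10⁻³)) ≈ 1.34×10⁻⁵ V.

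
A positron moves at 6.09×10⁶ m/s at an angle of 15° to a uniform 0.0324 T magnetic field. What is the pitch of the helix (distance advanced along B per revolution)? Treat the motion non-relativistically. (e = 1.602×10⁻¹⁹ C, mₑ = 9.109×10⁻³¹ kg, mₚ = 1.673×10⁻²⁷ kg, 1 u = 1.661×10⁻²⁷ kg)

p ≈ 6.49×10⁻³ m

v∥ = v cosθ = 6.09×10⁶·cos15° ≈ 5.882×10⁶ m/s.
T = 2πm/(|q|B) = 2π(9.109×10⁻³¹)/((1.602×10⁻¹⁹)(0.0324)) ≈ 1.103×10⁻⁹ s.
pitch = v∥ T = (5.882×10⁶)(1.103×10⁻⁹) ≈ 6.49×10⁻³ m.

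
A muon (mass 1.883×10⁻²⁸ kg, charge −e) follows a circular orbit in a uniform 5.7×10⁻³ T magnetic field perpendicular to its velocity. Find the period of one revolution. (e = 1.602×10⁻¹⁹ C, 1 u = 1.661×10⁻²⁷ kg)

The cyclotron period depends only on m, q, B: T = 2πm/(|q|B).
T = 2π(1.883×10⁻²⁸)/((1.602×10⁻¹⁹)(5.7×10⁻³)) ≈ 1.3×10⁻⁶ s.

T ≈ 1.3×10⁻⁶ s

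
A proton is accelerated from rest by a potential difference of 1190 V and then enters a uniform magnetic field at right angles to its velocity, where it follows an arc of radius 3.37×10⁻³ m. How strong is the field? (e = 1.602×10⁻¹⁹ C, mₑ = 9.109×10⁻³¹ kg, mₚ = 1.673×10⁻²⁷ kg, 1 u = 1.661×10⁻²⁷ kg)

B ≈ 1.48 T

v = √(2|q|V/m) = √(2·1.602×10⁻¹⁹·1190/1.673×10⁻²⁷) ≈ 4.774×10⁵ m/s.
B = mv/(|q|r) = (1.673×10⁻²⁷)(4.774×10⁵)/((1.602×10⁻¹⁹)(3.37×10⁻³)) ≈ 1.48 T.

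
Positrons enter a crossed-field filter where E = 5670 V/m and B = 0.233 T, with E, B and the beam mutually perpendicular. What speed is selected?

v = 2.43×10⁴ m/s

For undeflected motion the electric and magnetic forces balance: qE = qvB.
v = E/B = 5670/0.233 = 2.43×10⁴ m/s.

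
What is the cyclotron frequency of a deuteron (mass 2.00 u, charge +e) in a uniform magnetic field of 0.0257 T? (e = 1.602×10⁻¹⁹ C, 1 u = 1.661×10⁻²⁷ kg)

f ≈ 1.97×10⁵ Hz

f = |q|B/(2πm).
f = (1.602×10⁻¹⁹)(0.0257)/(2π·3.322×10⁻²⁷) ≈ 1.97×10⁵ Hz.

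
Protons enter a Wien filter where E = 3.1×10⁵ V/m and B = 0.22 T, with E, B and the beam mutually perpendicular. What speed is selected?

Zero net Lorentz force requires |qE| = |q v×B|, i.e. E = vB.
v = E/B = 3.1×10⁵/0.22 = 1.4×10⁶ m/s.

v = 1.4×10⁶ m/s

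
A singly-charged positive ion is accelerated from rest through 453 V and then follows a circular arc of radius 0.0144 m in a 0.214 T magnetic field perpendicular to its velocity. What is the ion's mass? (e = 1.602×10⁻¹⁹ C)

m ≈ 1.68×10⁻²⁷ kg

Combine |q|V = ½mv² and r = mv/(|q|B): eliminate v to get m = qB²r²/(2V).
m = (1.602×10⁻¹⁹)(0.214)²(0.0144)²/(2·453) ≈ 1.68×10⁻²⁷ kg.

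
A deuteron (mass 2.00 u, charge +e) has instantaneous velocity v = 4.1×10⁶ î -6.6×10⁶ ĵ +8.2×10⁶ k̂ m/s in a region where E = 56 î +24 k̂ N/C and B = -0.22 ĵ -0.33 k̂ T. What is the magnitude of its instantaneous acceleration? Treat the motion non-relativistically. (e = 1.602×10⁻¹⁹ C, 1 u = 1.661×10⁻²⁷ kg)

|a| ≈ 2.07×10¹⁴ m/s²

v×B = (3.98×10⁶, 1.35×10⁶, -9.02×10⁵) N/C.
E + v×B = (3.98×10⁶, 1.35×10⁶, -9.02×10⁵) N/C.
F = q(E + v×B) = (1.602×10⁻¹⁹ C)·(3.98×10⁶, 1.35×10⁶, -9.02×10⁵) = (6.38×10⁻¹³, 2.17×10⁻¹³, -1.44×10⁻¹³) N.
|a| = |F|/m = 6.891×10⁻¹³/3.322×10⁻²⁷ ≈ 2.07×10¹⁴ m/s².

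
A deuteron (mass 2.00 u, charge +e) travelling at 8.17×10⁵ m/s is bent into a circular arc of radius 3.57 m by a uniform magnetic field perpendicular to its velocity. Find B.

B ≈ 4.75×10⁻³ T

From |q|vB = mv²/r, B = mv/(|q|r).
B = (3.322×10⁻²⁷)(8.17×10⁵)/((1.602×10⁻¹⁹)(3.57)) ≈ 4.75×10⁻³ T.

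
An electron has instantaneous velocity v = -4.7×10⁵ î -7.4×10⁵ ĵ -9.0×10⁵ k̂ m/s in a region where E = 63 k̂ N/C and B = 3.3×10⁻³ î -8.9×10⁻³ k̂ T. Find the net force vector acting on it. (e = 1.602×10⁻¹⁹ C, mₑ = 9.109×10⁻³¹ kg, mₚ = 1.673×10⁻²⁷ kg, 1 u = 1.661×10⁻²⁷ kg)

v×B = (6590, -7150, 2440) N/C.
E + v×B = (6590, -7150, 2500) N/C.
F = q(E + v×B) = (−1.602×10⁻¹⁹ C)·(6590, -7150, 2500) = (-1.06×10⁻¹⁵, 1.15×10⁻¹⁵, -4.01×10⁻¹⁶) N.

F ≈ (-1.06×10⁻¹⁵, 1.15×10⁻¹⁵, -4.01×10⁻¹⁶) N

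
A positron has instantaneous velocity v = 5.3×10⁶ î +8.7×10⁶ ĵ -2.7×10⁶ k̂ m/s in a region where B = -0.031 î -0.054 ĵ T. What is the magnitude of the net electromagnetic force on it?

v×B = (-1.46×10⁵, 8.37×10⁴, -1.65×10⁴) N/C.
F = q v×B = (1.602×10⁻¹⁹ C)·(-1.46×10⁵, 8.37×10⁴, -1.65×10⁴) = (-2.34×10⁻¹⁴, 1.34×10⁻¹⁴, -2.64×10⁻¹⁵) N.
|F| = 2.71×10⁻¹⁴ N.

|F| ≈ 2.71×10⁻¹⁴ N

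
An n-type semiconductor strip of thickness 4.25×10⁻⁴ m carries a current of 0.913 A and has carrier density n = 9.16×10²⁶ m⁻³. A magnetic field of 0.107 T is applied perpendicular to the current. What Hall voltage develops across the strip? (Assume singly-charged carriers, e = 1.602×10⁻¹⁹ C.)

V_H = IB/(n e t).
V_H = (0.913)(0.107)/((9.16×10²⁶)(1.602×10⁻¹⁹)(4.25×10⁻⁴)) ≈ 1.57×10⁻⁶ V.

V_H ≈ 1.57×10⁻⁶ V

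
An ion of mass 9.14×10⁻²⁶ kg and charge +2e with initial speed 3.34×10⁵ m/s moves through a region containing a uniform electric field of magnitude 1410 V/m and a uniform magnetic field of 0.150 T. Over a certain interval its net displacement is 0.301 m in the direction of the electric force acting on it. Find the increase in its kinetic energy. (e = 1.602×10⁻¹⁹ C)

ΔKE ≈ 1.36×10⁻¹⁶ J

The magnetic force is always ⟂ v and does no work; only the electric force changes KE.
ΔKE = F_E · d = |q|E d = (3.204×10⁻¹⁹)(1410)(0.301) ≈ 1.36×10⁻¹⁶ J.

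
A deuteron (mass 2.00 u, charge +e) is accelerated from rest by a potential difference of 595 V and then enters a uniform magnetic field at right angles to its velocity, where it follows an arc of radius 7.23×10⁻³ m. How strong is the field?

v = √(2|q|V/m) = √(2·1.602×10⁻¹⁹·595/3.322×10⁻²⁷) ≈ 2.396×10⁵ m/s.
B = mv/(|q|r) = (3.322×10⁻²⁷)(2.396×10⁵)/((1.602×10⁻¹⁹)(7.23×10⁻³)) ≈ 0.687 T.

B ≈ 0.687 T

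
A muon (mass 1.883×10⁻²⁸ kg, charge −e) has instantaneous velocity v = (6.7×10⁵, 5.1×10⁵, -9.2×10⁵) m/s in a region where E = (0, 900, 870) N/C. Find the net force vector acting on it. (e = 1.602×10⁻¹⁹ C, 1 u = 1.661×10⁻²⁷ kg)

F ≈ (0, -1.44×10⁻¹⁶, -1.39×10⁻¹⁶) N

Only an electric field acts, so F = qE = (−1.602×10⁻¹⁹ C)·(0, 900, 870) = (0, -1.44×10⁻¹⁶, -1.39×10⁻¹⁶) N.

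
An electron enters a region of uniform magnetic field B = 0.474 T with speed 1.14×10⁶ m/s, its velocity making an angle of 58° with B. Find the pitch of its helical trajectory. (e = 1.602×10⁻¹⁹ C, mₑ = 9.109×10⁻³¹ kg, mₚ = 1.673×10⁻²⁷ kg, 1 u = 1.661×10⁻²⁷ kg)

v∥ = v cosθ = 1.14×10⁶·cos58° ≈ 6.041×10⁵ m/s.
T = 2πm/(|q|B) = 2π(9.109×10⁻³¹)/((1.602×10⁻¹⁹)(0.474)) ≈ 7.537×10⁻¹¹ s.
pitch = v∥ T = (6.041×10⁵)(7.537×10⁻¹¹) ≈ 4.55×10⁻⁵ m.

p ≈ 4.55×10⁻⁵ m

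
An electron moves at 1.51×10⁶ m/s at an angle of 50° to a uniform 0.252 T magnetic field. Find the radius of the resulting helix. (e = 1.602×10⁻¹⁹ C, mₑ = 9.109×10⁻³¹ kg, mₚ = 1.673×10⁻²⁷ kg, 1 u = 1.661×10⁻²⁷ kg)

r ≈ 2.61×10⁻⁵ m

v⊥ = v sinθ = 1.51×10⁶·sin50° ≈ 1.157×10⁶ m/s.
r = m v⊥/(|q|B) = (9.109×10⁻³¹)(1.157×10⁶)/((1.602×10⁻¹⁹)(0.252)) ≈ 2.61×10⁻⁵ m.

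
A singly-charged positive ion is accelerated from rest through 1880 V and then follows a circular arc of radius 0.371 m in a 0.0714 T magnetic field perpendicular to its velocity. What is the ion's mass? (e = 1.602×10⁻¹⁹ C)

m ≈ 2.99×10⁻²⁶ kg

Combine |q|V = ½mv² and r = mv/(|q|B): eliminate v to get m = qB²r²/(2V).
m = (1.602×10⁻¹⁹)(0.0714)²(0.371)²/(2·1880) ≈ 2.99×10⁻²⁶ kg.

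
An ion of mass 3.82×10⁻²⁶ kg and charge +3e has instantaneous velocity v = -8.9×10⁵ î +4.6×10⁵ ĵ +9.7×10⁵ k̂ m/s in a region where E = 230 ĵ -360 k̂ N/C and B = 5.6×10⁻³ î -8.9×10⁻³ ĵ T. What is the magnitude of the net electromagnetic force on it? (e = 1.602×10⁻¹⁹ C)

|F| ≈ 5.51×10⁻¹⁵ N

v×B = (8630, 5430, 5340) N/C.
E + v×B = (8630, 5660, 4980) N/C.
F = q(E + v×B) = (4.806×10⁻¹⁹ C)·(8630, 5660, 4980) = (4.15×10⁻¹⁵, 2.72×10⁻¹⁵, 2.40×10⁻¹⁵) N.
|F| = 5.51×10⁻¹⁵ N.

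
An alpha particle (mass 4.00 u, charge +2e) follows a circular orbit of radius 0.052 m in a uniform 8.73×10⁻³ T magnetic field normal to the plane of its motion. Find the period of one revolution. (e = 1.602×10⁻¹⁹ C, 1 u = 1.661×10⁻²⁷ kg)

The cyclotron period depends only on m, q, B: T = 2πm/(|q|B).
T = 2π(6.644×10⁻²⁷)/((3.204×10⁻¹⁹)(8.73×10⁻³)) ≈ 1.49×10⁻⁵ s.

T ≈ 1.49×10⁻⁵ s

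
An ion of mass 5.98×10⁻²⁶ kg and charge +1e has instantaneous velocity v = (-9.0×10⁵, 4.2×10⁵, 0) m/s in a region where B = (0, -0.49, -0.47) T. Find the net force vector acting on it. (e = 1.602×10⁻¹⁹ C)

F ≈ (-3.16×10⁻¹⁴, -6.78×10⁻¹⁴, 7.06×10⁻¹⁴) N

v×B = (-1.97×10⁵, -4.23×10⁵, 4.41×10⁵) N/C.
F = q v×B = (1.602×10⁻¹⁹ C)·(-1.97×10⁵, -4.23×10⁵, 4.41×10⁵) = (-3.16×10⁻¹⁴, -6.78×10⁻¹⁴, 7.06×10⁻¹⁴) N.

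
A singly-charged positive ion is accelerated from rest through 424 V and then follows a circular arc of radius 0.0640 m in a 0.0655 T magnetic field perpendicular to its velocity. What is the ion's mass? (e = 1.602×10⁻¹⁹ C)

Combine |q|V = ½mv² and r = mv/(|q|B): eliminate v to get m = qB²r²/(2V).
m = (1.602×10⁻¹⁹)(0.0655)²(0.0640)²/(2·424) ≈ 3.32×10⁻²⁷ kg.

m ≈ 3.32×10⁻²⁷ kg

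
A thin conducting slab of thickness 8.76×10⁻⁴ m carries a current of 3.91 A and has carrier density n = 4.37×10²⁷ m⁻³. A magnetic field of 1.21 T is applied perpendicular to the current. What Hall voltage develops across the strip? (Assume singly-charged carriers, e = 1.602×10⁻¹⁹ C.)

V_H ≈ 7.71×10⁻⁶ V

V_H = IB/(n e t).
V_H = (3.91)(1.21)/((4.37×10²⁷)(1.602×10⁻¹⁹)(8.76×10⁻⁴)) ≈ 7.71×10⁻⁶ V.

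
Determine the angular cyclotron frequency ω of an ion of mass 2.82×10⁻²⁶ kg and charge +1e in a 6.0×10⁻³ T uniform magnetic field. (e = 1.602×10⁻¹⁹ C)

ω ≈ 3.4×10⁴ rad/s

ω = |q|B/m.
ω = (1.602×10⁻¹⁹)(6.0×10⁻³)/2.82×10⁻²⁶ ≈ 3.4×10⁴ rad/s.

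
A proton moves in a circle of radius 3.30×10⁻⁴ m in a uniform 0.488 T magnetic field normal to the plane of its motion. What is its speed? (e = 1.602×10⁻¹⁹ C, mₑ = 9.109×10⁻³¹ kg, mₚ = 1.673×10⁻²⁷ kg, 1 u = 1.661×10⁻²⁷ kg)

From |q|vB = mv²/r, v = |q|Br/m.
v = (1.602×10⁻¹⁹)(0.488)(3.30×10⁻⁴)/1.673×10⁻²⁷ ≈ 1.54×10⁴ m/s.

v ≈ 1.54×10⁴ m/s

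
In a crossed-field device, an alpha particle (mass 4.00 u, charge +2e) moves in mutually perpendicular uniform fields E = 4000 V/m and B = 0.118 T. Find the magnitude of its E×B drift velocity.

The steady drift has the magnetic force balancing the electric force, so v_d = E/B.
v_d = 4000/0.118 = 3.39×10⁴ m/s.

v_d ≈ 3.39×10⁴ m/s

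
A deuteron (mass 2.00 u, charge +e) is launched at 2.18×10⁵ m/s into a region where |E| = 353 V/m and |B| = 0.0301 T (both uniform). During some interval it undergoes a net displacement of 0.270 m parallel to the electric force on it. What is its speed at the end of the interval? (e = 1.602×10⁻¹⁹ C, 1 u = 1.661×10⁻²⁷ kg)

v_f ≈ 2.38×10⁵ m/s

B does no work; ΔKE = |q|E d.
½mv_f² = ½mv₀² + |q|Ed = ½(3.322×10⁻²⁷)(2.18×10⁵)² + (1.602×10⁻¹⁹)(353)(0.270) ≈ 7.894×10⁻¹⁷ J + 1.527×10⁻¹⁷ J ≈ 9.421×10⁻¹⁷ J.
v_f = √(2·9.421×10⁻¹⁷/3.322×10⁻²⁷) ≈ 2.38×10⁵ m/s.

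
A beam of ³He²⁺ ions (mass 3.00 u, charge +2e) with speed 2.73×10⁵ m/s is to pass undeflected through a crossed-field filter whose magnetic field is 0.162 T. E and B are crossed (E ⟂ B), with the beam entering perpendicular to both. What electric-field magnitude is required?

E = 4.42×10⁴ V/m

For straight-line motion qE = qvB, so E = vB.
E = 2.73×10⁵ × 0.162 = 4.42×10⁴ V/m.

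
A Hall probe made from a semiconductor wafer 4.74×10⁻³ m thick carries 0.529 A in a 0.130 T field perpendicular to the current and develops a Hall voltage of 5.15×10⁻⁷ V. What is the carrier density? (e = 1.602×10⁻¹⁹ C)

From V_H = IB/(n e t), n = IB/(V_H e t).
n = (0.529)(0.130)/((5.15×10⁻⁷)(1.602×10⁻¹⁹)(4.74×10⁻³)) ≈ 1.76×10²⁶ m⁻³.

n ≈ 1.76×10²⁶ m⁻³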